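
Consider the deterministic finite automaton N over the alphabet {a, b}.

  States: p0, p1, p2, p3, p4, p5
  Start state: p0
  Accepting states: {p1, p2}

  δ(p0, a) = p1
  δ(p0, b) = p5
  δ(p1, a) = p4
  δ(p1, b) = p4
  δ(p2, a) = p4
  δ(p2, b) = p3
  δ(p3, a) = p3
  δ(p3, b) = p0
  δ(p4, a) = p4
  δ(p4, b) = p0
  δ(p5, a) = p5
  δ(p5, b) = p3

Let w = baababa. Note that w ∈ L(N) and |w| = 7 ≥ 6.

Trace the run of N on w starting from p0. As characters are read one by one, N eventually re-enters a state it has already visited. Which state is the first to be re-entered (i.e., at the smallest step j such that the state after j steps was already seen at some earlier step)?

State sequence: p0 -b-> p5 -a-> p5 -a-> p5 -b-> p3 -a-> p3 -b-> p0 -a-> p1
First repeat at step 2: p5 was already visited.

The earliest repeat is at step j = 2: N is in p5, which it already visited at step i = 1.

p5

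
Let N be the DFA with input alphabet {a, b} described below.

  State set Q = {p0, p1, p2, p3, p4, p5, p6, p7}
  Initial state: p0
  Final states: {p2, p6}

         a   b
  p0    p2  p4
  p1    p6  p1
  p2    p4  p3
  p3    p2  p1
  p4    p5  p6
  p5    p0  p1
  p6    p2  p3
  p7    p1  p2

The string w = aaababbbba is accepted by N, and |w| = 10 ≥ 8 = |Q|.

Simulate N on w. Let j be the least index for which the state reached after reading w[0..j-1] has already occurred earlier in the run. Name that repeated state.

Run of N on w = a a a b a b b b b a:
  step 0: p0  (start)
  step 1: p2  (read a: p0→p2)
  step 2: p4  (read a: p2→p4)
  step 3: p5  (read a: p4→p5)
  step 4: p1  (read b: p5→p1)
  step 5: p6  (read a: p1→p6)
  step 6: p3  (read b: p6→p3)
  step 7: p1  (read b: p3→p1)   ← first repeat (p1 seen earlier)
  step 8: p1  (read b: p1→p1)
  step 9: p1  (read b: p1→p1)
  step 10: p6  (read a: p1→p6)

The earliest repeat is at step j = 7: N is in p1, which it already visited at step i = 4.
With |Q| = 8, pigeonhole forces a state repeat no later than step 8; the substring read between the first and second visits to that state can be pumped.

p1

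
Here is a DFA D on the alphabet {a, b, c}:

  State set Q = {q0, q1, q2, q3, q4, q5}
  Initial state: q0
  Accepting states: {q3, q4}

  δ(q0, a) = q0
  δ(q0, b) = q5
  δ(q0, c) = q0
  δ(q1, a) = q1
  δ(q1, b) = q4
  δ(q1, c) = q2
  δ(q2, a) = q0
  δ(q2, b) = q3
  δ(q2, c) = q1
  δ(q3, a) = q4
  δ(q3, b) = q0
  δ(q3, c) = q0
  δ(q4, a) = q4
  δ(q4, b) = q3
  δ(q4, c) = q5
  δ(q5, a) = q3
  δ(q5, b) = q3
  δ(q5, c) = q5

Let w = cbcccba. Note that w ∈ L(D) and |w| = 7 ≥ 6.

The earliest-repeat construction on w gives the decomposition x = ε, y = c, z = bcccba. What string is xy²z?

ccbcccba

xy^2z = ε·c·c·bcccba = ccbcccba.
Reading y = c takes D from q0 back to q0, so after x·y·y the machine is still in q0, and z then leads to the accepting state q4. Hence ccbcccba ∈ L(D).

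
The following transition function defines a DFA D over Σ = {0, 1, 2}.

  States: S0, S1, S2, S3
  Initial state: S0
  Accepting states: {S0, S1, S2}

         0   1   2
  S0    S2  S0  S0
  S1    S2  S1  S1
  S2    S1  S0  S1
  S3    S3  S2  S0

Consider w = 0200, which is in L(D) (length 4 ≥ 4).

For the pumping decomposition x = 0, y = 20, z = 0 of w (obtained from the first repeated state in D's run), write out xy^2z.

020200

xy^2z = 0·20·20·0 = 020200.
Reading y = 20 takes D from S2 back to S2, so after x·y·y the machine is still in S2, and z then leads to the accepting state S1. Hence 020200 ∈ L(D).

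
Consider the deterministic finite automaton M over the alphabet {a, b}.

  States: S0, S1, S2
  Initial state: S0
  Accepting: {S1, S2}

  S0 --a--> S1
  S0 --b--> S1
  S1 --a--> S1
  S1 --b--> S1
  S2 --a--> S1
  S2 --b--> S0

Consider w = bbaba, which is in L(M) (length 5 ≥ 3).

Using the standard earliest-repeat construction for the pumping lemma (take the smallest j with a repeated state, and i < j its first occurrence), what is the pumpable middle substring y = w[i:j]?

b

State sequence: S0 -b-> S1 -b-> S1 -a-> S1 -b-> S1 -a-> S1
First repeat at step 2: S1 was already visited.

So i = 1, j = 2, giving x = w[0:1] = b, y = w[1:2] = b, z = w[2:5] = aba.
Check: |xy| = 2 ≤ 3 and |y| = 1 ≥ 1. Reading y takes M from S1 back to S1, so every xyⁱz is accepted.
Pumping length from the standard proof: p = 3 (the number of states). The repeated state found above gives |xy| = j ≤ 3 and |y| = j − i ≥ 1.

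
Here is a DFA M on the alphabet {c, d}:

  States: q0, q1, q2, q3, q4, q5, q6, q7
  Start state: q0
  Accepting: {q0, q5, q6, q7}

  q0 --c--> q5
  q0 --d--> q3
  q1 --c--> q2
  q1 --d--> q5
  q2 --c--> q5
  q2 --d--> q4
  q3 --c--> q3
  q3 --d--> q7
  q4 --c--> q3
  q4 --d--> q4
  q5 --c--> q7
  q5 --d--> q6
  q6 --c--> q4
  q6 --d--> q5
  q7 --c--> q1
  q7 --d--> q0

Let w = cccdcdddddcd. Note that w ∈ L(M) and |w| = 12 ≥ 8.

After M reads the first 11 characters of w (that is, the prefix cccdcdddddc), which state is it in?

q3

Run of M on the first 11 characters of w = c c c d c d d d d d c:
  step 0: q0  (start)
  step 1: q5  (read c: q0→q5)
  step 2: q7  (read c: q5→q7)
  step 3: q1  (read c: q7→q1)
  step 4: q5  (read d: q1→q5)
  step 5: q7  (read c: q5→q7)
  step 6: q0  (read d: q7→q0)
  step 7: q3  (read d: q0→q3)
  step 8: q7  (read d: q3→q7)
  step 9: q0  (read d: q7→q0)
  step 10: q3  (read d: q0→q3)
  step 11: q3  (read c: q3→q3)

After reading 11 characters, M is in state q3.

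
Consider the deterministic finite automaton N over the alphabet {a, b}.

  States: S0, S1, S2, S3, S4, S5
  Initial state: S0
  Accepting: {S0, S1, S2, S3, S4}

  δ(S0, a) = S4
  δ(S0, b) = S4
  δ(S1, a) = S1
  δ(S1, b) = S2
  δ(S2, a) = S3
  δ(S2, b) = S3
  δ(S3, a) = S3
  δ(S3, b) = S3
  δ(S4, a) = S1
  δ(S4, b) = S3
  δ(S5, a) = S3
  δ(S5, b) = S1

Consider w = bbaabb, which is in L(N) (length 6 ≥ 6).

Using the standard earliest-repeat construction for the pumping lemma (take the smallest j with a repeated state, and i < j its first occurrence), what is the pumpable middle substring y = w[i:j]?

State sequence: S0 -b-> S4 -b-> S3 -a-> S3 -a-> S3 -b-> S3 -b-> S3
First repeat at step 3: S3 was already visited.

So i = 2, j = 3, giving x = w[0:2] = bb, y = w[2:3] = a, z = w[3:6] = abb.
Check: |xy| = 3 ≤ 6 and |y| = 1 ≥ 1. Reading y takes N from S3 back to S3, so every xyⁱz is accepted.
The DFA has 6 states, so the proof of the pumping lemma guarantees a repeated state among the first 6+1 visited; the segment between the two visits is the pumpable y.

a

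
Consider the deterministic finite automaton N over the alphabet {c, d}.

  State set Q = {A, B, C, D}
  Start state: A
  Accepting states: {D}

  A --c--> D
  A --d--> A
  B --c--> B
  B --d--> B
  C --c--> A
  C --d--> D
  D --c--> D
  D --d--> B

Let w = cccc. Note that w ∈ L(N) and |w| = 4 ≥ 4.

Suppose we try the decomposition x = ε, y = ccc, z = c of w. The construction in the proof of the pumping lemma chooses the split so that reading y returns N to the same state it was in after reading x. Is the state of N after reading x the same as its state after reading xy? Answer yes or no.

State sequence: A -c-> D -c-> D -c-> D

After x (step 0): A. After xy (step 3): D.
They differ (A ≠ D), so y is not a cycle from the state after x; this split is not the one the pumping-lemma construction produces, and pumping y need not keep the string in L(N).

no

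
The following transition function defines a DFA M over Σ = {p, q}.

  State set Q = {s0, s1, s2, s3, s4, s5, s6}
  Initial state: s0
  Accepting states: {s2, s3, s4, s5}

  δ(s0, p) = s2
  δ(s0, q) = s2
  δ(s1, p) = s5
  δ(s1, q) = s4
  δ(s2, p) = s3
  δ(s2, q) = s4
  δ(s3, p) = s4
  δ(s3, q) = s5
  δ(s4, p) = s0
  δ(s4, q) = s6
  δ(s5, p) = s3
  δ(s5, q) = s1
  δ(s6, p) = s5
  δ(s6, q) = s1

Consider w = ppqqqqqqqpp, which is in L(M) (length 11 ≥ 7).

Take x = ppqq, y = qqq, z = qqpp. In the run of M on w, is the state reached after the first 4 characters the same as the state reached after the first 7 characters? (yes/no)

yes

Run of M on the first 7 characters of w = p p q q q q q:
  step 0: s0  (start)
  step 1: s2  (read p: s0→s2)
  step 2: s3  (read p: s2→s3)
  step 3: s5  (read q: s3→s5)
  step 4: s1  (read q: s5→s1)
  step 5: s4  (read q: s1→s4)
  step 6: s6  (read q: s4→s6)
  step 7: s1  (read q: s6→s1)

After x (step 4): s1. After xy (step 7): s1.
They match, so y = qqq drives M around a cycle from s1 back to itself; pumping y any number of times keeps M in s1 before reading z, and xyⁱz ∈ L(M) for every i ≥ 0.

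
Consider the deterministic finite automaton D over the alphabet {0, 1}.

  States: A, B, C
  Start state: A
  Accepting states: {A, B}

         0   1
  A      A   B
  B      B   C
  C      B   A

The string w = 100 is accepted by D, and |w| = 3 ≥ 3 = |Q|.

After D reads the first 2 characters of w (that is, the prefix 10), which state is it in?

B

Run of D on the first 2 characters of w = 1 0:
  step 0: A  (start)
  step 1: B  (read 1: A→B)
  step 2: B  (read 0: B→B)

After reading 2 characters, D is in state B.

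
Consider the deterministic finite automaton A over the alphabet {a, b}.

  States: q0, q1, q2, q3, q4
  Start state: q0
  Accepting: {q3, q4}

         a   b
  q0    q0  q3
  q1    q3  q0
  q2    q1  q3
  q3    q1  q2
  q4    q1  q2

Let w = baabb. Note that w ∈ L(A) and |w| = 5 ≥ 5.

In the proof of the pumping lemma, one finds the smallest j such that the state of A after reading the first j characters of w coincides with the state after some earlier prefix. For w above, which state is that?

q3

State sequence: q0 -b-> q3 -a-> q1 -a-> q3 -b-> q2 -b-> q3
First repeat at step 3: q3 was already visited.

The earliest repeat is at step j = 3: A is in q3, which it already visited at step i = 1.
The DFA has 5 states, so the proof of the pumping lemma guarantees a repeated state among the first 5+1 visited; the segment between the two visits is the pumpable y.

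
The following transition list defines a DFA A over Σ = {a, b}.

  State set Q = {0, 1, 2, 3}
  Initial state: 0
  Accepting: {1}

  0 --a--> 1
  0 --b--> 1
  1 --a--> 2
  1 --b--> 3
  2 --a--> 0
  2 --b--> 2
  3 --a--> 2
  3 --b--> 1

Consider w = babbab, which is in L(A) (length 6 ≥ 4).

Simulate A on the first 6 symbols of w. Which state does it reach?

1

Run of A on the first 6 characters of w = b a b b a b:
  step 0: 0  (start)
  step 1: 1  (read b: 0→1)
  step 2: 2  (read a: 1→2)
  step 3: 2  (read b: 2→2)
  step 4: 2  (read b: 2→2)
  step 5: 0  (read a: 2→0)
  step 6: 1  (read b: 0→1)

After reading 6 characters, A is in state 1.
(This kind of state-tracing is the core of the pumping-lemma construction: with 4 states, pigeonhole forces a repeat within the first 4 steps.)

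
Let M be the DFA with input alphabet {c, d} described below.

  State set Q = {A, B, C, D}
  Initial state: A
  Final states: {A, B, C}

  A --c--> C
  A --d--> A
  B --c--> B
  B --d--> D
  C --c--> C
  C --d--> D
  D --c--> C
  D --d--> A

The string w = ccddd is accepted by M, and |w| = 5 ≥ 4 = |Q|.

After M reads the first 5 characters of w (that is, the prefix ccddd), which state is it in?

Run of M on the first 5 characters of w = c c d d d:
  step 0: A  (start)
  step 1: C  (read c: A→C)
  step 2: C  (read c: C→C)
  step 3: D  (read d: C→D)
  step 4: A  (read d: D→A)
  step 5: A  (read d: A→A)

After reading 5 characters, M is in state A.

A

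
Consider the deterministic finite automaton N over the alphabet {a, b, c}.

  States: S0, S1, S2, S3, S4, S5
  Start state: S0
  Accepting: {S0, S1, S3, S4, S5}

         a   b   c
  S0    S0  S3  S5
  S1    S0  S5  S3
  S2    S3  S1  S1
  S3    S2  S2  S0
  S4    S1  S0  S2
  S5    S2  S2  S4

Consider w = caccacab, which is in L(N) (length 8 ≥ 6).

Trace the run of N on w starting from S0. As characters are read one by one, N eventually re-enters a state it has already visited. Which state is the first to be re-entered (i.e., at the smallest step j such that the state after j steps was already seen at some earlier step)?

S2

Run of N on w = c a c c a c a b:
  step 0: S0  (start)
  step 1: S5  (read c: S0→S5)
  step 2: S2  (read a: S5→S2)
  step 3: S1  (read c: S2→S1)
  step 4: S3  (read c: S1→S3)
  step 5: S2  (read a: S3→S2)   ← first repeat (S2 seen earlier)
  step 6: S1  (read c: S2→S1)
  step 7: S0  (read a: S1→S0)
  step 8: S3  (read b: S0→S3)

The earliest repeat is at step j = 5: N is in S2, which it already visited at step i = 2.
Since N has 6 states, any run of length ≥ 6 visits 6+1 states, so by pigeonhole some state repeats within the first 6 steps — that repeat gives the pumpable loop.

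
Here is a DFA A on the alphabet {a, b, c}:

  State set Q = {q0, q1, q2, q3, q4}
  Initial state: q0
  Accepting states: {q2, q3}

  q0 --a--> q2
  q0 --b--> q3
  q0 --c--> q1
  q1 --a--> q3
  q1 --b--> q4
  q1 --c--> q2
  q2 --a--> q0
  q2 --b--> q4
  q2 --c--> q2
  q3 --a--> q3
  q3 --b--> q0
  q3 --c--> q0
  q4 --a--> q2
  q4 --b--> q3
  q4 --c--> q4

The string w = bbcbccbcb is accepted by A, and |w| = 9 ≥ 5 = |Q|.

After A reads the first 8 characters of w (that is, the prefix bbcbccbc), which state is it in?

State sequence: q0 -b-> q3 -b-> q0 -c-> q1 -b-> q4 -c-> q4 -c-> q4 -b-> q3 -c-> q0

After reading 8 characters, A is in state q0.

q0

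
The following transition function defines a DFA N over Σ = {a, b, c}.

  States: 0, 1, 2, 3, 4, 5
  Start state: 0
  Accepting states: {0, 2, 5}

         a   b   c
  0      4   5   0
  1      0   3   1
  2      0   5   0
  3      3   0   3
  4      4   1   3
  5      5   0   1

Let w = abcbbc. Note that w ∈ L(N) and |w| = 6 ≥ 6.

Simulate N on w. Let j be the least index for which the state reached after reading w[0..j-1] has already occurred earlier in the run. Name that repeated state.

1

State sequence: 0 -a-> 4 -b-> 1 -c-> 1 -b-> 3 -b-> 0 -c-> 0
First repeat at step 3: 1 was already visited.

The earliest repeat is at step j = 3: N is in 1, which it already visited at step i = 2.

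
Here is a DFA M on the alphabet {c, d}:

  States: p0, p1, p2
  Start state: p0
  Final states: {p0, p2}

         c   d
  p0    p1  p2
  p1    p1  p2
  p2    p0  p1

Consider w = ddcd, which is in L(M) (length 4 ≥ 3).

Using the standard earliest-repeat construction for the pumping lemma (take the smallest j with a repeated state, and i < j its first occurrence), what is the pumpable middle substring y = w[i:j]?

c

Run of M on w = d d c d:
  step 0: p0  (start)
  step 1: p2  (read d: p0→p2)
  step 2: p1  (read d: p2→p1)
  step 3: p1  (read c: p1→p1)   ← first repeat (p1 seen earlier)
  step 4: p2  (read d: p1→p2)

So i = 2, j = 3, giving x = w[0:2] = dd, y = w[2:3] = c, z = w[3:4] = d.
Check: |xy| = 3 ≤ 3 and |y| = 1 ≥ 1. Reading y takes M from p1 back to p1, so every xyⁱz is accepted.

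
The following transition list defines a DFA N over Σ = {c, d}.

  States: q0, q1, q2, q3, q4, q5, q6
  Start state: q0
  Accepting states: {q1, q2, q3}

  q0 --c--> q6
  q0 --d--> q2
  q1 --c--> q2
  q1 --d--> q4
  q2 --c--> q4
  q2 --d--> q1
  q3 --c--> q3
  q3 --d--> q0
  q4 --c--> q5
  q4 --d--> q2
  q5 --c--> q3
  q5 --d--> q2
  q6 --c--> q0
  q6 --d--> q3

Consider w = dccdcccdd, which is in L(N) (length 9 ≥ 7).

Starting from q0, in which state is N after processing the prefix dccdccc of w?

Run of N on the first 7 characters of w = d c c d c c c:
  step 0: q0  (start)
  step 1: q2  (read d: q0→q2)
  step 2: q4  (read c: q2→q4)
  step 3: q5  (read c: q4→q5)
  step 4: q2  (read d: q5→q2)
  step 5: q4  (read c: q2→q4)
  step 6: q5  (read c: q4→q5)
  step 7: q3  (read c: q5→q3)

After reading 7 characters, N is in state q3.
(This kind of state-tracing is the core of the pumping-lemma construction: with 7 states, pigeonhole forces a repeat within the first 7 steps.)

q3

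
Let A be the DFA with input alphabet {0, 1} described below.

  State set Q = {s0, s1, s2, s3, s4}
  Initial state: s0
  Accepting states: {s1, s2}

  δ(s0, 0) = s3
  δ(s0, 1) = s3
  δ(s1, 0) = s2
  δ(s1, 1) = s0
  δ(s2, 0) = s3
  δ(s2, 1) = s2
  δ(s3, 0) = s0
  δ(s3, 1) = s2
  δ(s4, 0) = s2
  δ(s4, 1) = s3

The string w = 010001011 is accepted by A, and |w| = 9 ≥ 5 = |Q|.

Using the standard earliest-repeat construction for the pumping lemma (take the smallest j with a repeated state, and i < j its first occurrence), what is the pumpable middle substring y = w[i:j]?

10

Run of A on w = 0 1 0 0 0 1 0 1 1:
  step 0: s0  (start)
  step 1: s3  (read 0: s0→s3)
  step 2: s2  (read 1: s3→s2)
  step 3: s3  (read 0: s2→s3)   ← first repeat (s3 seen earlier)
  step 4: s0  (read 0: s3→s0)
  step 5: s3  (read 0: s0→s3)
  step 6: s2  (read 1: s3→s2)
  step 7: s3  (read 0: s2→s3)
  step 8: s2  (read 1: s3→s2)
  step 9: s2  (read 1: s2→s2)

So i = 1, j = 3, giving x = w[0:1] = 0, y = w[1:3] = 10, z = w[3:9] = 001011.
Check: |xy| = 3 ≤ 5 and |y| = 2 ≥ 1. Reading y takes A from s3 back to s3, so every xyⁱz is accepted.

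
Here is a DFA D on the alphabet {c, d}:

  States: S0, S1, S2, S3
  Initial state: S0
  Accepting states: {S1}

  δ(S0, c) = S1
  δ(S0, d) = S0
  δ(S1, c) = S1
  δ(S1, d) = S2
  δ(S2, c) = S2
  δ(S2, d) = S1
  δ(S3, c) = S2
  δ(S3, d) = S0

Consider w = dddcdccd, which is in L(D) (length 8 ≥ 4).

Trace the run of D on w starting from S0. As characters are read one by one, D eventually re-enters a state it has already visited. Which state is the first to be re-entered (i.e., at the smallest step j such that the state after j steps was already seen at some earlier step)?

State sequence: S0 -d-> S0 -d-> S0 -d-> S0 -c-> S1 -d-> S2 -c-> S2 -c-> S2 -d-> S1
First repeat at step 1: S0 was already visited.

The earliest repeat is at step j = 1: D is in S0, which it already visited at step i = 0.
Pumping length from the standard proof: p = 4 (the number of states). The repeated state found above gives |xy| = j ≤ 4 and |y| = j − i ≥ 1.

S0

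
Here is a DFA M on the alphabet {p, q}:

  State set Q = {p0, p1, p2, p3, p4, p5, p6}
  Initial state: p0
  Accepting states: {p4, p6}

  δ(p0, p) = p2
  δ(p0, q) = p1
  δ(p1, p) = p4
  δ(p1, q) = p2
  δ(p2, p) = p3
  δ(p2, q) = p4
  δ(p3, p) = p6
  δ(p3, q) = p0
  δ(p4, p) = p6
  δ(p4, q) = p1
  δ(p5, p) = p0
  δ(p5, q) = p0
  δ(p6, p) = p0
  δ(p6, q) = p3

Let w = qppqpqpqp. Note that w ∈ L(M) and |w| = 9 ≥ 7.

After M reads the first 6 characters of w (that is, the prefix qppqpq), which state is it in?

Run of M on the first 6 characters of w = q p p q p q:
  step 0: p0  (start)
  step 1: p1  (read q: p0→p1)
  step 2: p4  (read p: p1→p4)
  step 3: p6  (read p: p4→p6)
  step 4: p3  (read q: p6→p3)
  step 5: p6  (read p: p3→p6)
  step 6: p3  (read q: p6→p3)

After reading 6 characters, M is in state p3.
(This kind of state-tracing is the core of the pumping-lemma construction: with 7 states, pigeonhole forces a repeat within the first 7 steps.)

p3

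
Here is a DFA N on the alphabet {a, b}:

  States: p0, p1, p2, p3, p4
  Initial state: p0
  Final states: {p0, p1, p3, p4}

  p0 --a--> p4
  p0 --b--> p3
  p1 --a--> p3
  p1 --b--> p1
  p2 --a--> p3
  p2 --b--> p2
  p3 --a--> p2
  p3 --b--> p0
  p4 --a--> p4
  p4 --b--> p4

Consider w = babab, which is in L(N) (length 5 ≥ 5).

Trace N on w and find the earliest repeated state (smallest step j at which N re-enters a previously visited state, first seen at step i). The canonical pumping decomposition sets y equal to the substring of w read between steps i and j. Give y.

b

Run of N on w = b a b a b:
  step 0: p0  (start)
  step 1: p3  (read b: p0→p3)
  step 2: p2  (read a: p3→p2)
  step 3: p2  (read b: p2→p2)   ← first repeat (p2 seen earlier)
  step 4: p3  (read a: p2→p3)
  step 5: p0  (read b: p3→p0)

So i = 2, j = 3, giving x = w[0:2] = ba, y = w[2:3] = b, z = w[3:5] = ab.
Check: |xy| = 3 ≤ 5 and |y| = 1 ≥ 1. Reading y takes N from p2 back to p2, so every xyⁱz is accepted.
With |Q| = 5, pigeonhole forces a state repeat no later than step 5; the substring read between the first and second visits to that state can be pumped.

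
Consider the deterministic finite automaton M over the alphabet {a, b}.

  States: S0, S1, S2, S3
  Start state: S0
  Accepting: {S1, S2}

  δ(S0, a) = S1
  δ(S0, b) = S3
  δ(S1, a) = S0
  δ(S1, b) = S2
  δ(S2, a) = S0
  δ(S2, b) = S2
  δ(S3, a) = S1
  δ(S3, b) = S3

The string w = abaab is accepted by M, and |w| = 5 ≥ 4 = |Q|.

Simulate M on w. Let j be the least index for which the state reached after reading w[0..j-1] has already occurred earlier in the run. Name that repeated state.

S0

Run of M on w = a b a a b:
  step 0: S0  (start)
  step 1: S1  (read a: S0→S1)
  step 2: S2  (read b: S1→S2)
  step 3: S0  (read a: S2→S0)   ← first repeat (S0 seen earlier)
  step 4: S1  (read a: S0→S1)
  step 5: S2  (read b: S1→S2)

The earliest repeat is at step j = 3: M is in S0, which it already visited at step i = 0.
With |Q| = 4, pigeonhole forces a state repeat no later than step 4; the substring read between the first and second visits to that state can be pumped.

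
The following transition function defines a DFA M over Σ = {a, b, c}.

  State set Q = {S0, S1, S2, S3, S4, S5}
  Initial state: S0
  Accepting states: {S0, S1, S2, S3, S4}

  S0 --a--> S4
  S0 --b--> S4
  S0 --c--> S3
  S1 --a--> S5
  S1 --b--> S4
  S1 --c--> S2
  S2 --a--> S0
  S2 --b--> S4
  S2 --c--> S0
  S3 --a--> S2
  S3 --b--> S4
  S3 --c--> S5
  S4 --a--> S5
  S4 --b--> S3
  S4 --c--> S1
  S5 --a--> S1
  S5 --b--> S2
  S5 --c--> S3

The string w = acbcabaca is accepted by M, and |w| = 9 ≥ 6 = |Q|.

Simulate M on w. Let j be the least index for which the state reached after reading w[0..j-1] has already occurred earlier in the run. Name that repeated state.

State sequence: S0 -a-> S4 -c-> S1 -b-> S4 -c-> S1 -a-> S5 -b-> S2 -a-> S0 -c-> S3 -a-> S2
First repeat at step 3: S4 was already visited.

The earliest repeat is at step j = 3: M is in S4, which it already visited at step i = 1.

S4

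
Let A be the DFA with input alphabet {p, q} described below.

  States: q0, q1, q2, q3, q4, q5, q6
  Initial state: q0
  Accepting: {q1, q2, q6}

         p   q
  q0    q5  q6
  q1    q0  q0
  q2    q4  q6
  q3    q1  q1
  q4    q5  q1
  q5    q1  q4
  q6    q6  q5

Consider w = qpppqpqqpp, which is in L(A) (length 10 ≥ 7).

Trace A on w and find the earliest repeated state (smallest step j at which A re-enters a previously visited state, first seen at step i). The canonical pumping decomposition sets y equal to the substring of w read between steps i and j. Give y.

p

Run of A on w = q p p p q p q q p p:
  step 0: q0  (start)
  step 1: q6  (read q: q0→q6)
  step 2: q6  (read p: q6→q6)   ← first repeat (q6 seen earlier)
  step 3: q6  (read p: q6→q6)
  step 4: q6  (read p: q6→q6)
  step 5: q5  (read q: q6→q5)
  step 6: q1  (read p: q5→q1)
  step 7: q0  (read q: q1→q0)
  step 8: q6  (read q: q0→q6)
  step 9: q6  (read p: q6→q6)
  step 10: q6  (read p: q6→q6)

So i = 1, j = 2, giving x = w[0:1] = q, y = w[1:2] = p, z = w[2:10] = ppqpqqpp.
Check: |xy| = 2 ≤ 7 and |y| = 1 ≥ 1. Reading y takes A from q6 back to q6, so every xyⁱz is accepted.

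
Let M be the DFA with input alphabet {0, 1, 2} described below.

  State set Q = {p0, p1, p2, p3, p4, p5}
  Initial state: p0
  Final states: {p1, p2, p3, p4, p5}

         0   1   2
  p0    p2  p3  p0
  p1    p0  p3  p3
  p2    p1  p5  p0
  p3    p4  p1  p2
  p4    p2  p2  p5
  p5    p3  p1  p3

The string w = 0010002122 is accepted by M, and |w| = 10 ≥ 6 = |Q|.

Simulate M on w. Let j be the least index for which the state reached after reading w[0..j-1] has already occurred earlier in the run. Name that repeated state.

State sequence: p0 -0-> p2 -0-> p1 -1-> p3 -0-> p4 -0-> p2 -0-> p1 -2-> p3 -1-> p1 -2-> p3 -2-> p2
First repeat at step 5: p2 was already visited.

The earliest repeat is at step j = 5: M is in p2, which it already visited at step i = 1.
Since M has 6 states, any run of length ≥ 6 visits 6+1 states, so by pigeonhole some state repeats within the first 6 steps — that repeat gives the pumpable loop.

p2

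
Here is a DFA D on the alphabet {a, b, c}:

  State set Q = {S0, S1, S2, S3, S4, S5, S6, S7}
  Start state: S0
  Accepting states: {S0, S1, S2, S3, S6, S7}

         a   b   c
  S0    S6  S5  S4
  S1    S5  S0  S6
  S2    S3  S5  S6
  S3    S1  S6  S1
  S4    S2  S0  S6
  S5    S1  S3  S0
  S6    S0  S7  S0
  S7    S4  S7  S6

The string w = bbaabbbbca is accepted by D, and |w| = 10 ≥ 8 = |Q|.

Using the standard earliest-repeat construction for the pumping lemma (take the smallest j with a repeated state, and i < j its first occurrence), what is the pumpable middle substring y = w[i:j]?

baa

State sequence: S0 -b-> S5 -b-> S3 -a-> S1 -a-> S5 -b-> S3 -b-> S6 -b-> S7 -b-> S7 -c-> S6 -a-> S0
First repeat at step 4: S5 was already visited.

So i = 1, j = 4, giving x = w[0:1] = b, y = w[1:4] = baa, z = w[4:10] = bbbbca.
Check: |xy| = 4 ≤ 8 and |y| = 3 ≥ 1. Reading y takes D from S5 back to S5, so every xyⁱz is accepted.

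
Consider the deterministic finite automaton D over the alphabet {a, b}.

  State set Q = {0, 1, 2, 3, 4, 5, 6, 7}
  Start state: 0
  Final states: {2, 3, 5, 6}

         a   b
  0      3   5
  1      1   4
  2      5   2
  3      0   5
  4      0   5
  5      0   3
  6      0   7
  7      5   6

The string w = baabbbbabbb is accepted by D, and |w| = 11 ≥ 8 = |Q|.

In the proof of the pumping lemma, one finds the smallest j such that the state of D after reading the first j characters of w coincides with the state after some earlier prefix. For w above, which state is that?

0

State sequence: 0 -b-> 5 -a-> 0 -a-> 3 -b-> 5 -b-> 3 -b-> 5 -b-> 3 -a-> 0 -b-> 5 -b-> 3 -b-> 5
First repeat at step 2: 0 was already visited.

The earliest repeat is at step j = 2: D is in 0, which it already visited at step i = 0.
Pumping length from the standard proof: p = 8 (the number of states). The repeated state found above gives |xy| = j ≤ 8 and |y| = j − i ≥ 1.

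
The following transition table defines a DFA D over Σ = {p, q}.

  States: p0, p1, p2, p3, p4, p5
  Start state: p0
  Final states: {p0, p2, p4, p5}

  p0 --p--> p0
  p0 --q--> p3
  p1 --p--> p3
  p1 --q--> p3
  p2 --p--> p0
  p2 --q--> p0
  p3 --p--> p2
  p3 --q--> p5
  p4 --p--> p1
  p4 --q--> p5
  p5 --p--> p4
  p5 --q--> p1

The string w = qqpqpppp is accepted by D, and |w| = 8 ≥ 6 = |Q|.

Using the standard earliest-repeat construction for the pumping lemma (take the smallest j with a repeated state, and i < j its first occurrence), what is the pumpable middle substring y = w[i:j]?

State sequence: p0 -q-> p3 -q-> p5 -p-> p4 -q-> p5 -p-> p4 -p-> p1 -p-> p3 -p-> p2
First repeat at step 4: p5 was already visited.

So i = 2, j = 4, giving x = w[0:2] = qq, y = w[2:4] = pq, z = w[4:8] = pppp.
Check: |xy| = 4 ≤ 6 and |y| = 2 ≥ 1. Reading y takes D from p5 back to p5, so every xyⁱz is accepted.
Pumping length from the standard proof: p = 6 (the number of states). The repeated state found above gives |xy| = j ≤ 6 and |y| = j − i ≥ 1.

pq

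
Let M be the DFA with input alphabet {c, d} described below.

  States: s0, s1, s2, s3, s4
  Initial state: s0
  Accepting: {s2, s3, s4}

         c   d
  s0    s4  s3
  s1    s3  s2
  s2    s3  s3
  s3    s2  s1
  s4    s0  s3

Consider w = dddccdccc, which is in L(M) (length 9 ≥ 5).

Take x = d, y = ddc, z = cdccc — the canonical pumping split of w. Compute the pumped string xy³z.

xy^3z = d·ddc·ddc·ddc·cdccc = dddcddcddccdccc.
Reading y = ddc takes M from s3 back to s3, so after x·y·y·y the machine is still in s3, and z then leads to the accepting state s2. Hence dddcddcddccdccc ∈ L(M).

dddcddcddccdccc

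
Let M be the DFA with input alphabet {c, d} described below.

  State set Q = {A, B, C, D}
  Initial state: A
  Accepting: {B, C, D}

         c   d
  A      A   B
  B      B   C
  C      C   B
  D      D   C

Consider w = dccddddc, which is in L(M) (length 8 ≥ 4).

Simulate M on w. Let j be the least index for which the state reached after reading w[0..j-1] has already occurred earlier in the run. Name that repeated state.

B

State sequence: A -d-> B -c-> B -c-> B -d-> C -d-> B -d-> C -d-> B -c-> B
First repeat at step 2: B was already visited.

The earliest repeat is at step j = 2: M is in B, which it already visited at step i = 1.
With |Q| = 4, pigeonhole forces a state repeat no later than step 4; the substring read between the first and second visits to that state can be pumped.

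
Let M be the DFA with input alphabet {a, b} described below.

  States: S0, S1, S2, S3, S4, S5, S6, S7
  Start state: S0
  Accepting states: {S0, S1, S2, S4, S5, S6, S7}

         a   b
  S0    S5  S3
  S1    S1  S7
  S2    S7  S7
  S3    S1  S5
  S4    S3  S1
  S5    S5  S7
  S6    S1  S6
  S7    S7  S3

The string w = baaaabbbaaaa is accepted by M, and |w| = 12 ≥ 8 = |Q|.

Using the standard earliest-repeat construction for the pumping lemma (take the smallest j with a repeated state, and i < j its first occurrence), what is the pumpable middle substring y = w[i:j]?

a

State sequence: S0 -b-> S3 -a-> S1 -a-> S1 -a-> S1 -a-> S1 -b-> S7 -b-> S3 -b-> S5 -a-> S5 -a-> S5 -a-> S5 -a-> S5
First repeat at step 3: S1 was already visited.

So i = 2, j = 3, giving x = w[0:2] = ba, y = w[2:3] = a, z = w[3:12] = aabbbaaaa.
Check: |xy| = 3 ≤ 8 and |y| = 1 ≥ 1. Reading y takes M from S1 back to S1, so every xyⁱz is accepted.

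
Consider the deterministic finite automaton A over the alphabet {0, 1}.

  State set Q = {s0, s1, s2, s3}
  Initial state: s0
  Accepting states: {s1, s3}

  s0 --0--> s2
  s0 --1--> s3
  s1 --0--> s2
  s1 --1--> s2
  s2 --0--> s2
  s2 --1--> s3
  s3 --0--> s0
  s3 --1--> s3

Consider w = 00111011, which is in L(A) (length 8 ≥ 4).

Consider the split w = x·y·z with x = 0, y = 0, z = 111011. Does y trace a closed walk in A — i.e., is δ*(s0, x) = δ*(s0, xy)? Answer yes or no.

yes

State sequence: s0 -0-> s2 -0-> s2

After x (step 1): s2. After xy (step 2): s2.
They match, so y = 0 drives A around a cycle from s2 back to itself; pumping y any number of times keeps A in s2 before reading z, and xyⁱz ∈ L(A) for every i ≥ 0.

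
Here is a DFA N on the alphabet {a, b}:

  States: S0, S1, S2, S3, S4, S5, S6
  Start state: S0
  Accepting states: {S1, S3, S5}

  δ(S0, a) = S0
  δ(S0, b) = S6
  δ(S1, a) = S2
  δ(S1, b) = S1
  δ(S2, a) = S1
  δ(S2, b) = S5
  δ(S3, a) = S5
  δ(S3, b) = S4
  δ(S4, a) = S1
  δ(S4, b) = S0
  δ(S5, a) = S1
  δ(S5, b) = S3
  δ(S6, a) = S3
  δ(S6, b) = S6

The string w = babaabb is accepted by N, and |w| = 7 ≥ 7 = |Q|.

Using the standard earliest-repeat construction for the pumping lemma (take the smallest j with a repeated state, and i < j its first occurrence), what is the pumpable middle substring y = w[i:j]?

Run of N on w = b a b a a b b:
  step 0: S0  (start)
  step 1: S6  (read b: S0→S6)
  step 2: S3  (read a: S6→S3)
  step 3: S4  (read b: S3→S4)
  step 4: S1  (read a: S4→S1)
  step 5: S2  (read a: S1→S2)
  step 6: S5  (read b: S2→S5)
  step 7: S3  (read b: S5→S3)   ← first repeat (S3 seen earlier)

So i = 2, j = 7, giving x = w[0:2] = ba, y = w[2:7] = baabb, z = w[7:7] = ε.
Check: |xy| = 7 ≤ 7 and |y| = 5 ≥ 1. Reading y takes N from S3 back to S3, so every xyⁱz is accepted.

baabb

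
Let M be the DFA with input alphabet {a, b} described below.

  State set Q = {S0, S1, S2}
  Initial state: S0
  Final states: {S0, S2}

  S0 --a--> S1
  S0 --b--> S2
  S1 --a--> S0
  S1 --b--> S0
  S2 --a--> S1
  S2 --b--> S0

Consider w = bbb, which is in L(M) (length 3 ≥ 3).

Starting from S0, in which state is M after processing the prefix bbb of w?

S2

State sequence: S0 -b-> S2 -b-> S0 -b-> S2

After reading 3 characters, M is in state S2.
(This kind of state-tracing is the core of the pumping-lemma construction: with 3 states, pigeonhole forces a repeat within the first 3 steps.)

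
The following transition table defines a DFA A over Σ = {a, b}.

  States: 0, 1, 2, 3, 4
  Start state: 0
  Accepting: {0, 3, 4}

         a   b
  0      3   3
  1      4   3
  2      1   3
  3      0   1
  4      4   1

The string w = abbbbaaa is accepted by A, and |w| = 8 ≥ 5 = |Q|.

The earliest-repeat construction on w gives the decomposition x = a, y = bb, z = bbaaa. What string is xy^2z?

abbbbbbaaa

xy^2z = a·bb·bb·bbaaa = abbbbbbaaa.
Reading y = bb takes A from 3 back to 3, so after x·y·y the machine is still in 3, and z then leads to the accepting state 0. Hence abbbbbbaaa ∈ L(A).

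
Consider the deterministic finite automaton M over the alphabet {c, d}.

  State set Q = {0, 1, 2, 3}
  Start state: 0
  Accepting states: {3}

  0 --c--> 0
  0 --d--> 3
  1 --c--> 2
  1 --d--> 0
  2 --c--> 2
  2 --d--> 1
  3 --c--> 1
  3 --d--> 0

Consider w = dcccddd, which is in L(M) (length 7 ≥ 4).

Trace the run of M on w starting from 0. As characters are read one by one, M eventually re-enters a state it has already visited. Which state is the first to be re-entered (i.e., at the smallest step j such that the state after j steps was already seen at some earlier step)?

2

Run of M on w = d c c c d d d:
  step 0: 0  (start)
  step 1: 3  (read d: 0→3)
  step 2: 1  (read c: 3→1)
  step 3: 2  (read c: 1→2)
  step 4: 2  (read c: 2→2)   ← first repeat (2 seen earlier)
  step 5: 1  (read d: 2→1)
  step 6: 0  (read d: 1→0)
  step 7: 3  (read d: 0→3)

The earliest repeat is at step j = 4: M is in 2, which it already visited at step i = 3.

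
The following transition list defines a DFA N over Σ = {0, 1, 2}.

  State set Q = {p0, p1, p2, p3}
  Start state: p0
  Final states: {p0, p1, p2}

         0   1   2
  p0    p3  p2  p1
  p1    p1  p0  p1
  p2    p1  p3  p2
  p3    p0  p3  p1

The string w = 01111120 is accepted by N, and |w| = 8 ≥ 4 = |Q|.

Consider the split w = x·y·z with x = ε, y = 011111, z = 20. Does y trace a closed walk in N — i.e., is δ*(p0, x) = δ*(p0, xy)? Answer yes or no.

no

Run of N on the first 6 characters of w = 0 1 1 1 1 1:
  step 0: p0  (start)
  step 1: p3  (read 0: p0→p3)
  step 2: p3  (read 1: p3→p3)
  step 3: p3  (read 1: p3→p3)
  step 4: p3  (read 1: p3→p3)
  step 5: p3  (read 1: p3→p3)
  step 6: p3  (read 1: p3→p3)

After x (step 0): p0. After xy (step 6): p3.
They differ (p0 ≠ p3), so y is not a cycle from the state after x; this split is not the one the pumping-lemma construction produces, and pumping y need not keep the string in L(N).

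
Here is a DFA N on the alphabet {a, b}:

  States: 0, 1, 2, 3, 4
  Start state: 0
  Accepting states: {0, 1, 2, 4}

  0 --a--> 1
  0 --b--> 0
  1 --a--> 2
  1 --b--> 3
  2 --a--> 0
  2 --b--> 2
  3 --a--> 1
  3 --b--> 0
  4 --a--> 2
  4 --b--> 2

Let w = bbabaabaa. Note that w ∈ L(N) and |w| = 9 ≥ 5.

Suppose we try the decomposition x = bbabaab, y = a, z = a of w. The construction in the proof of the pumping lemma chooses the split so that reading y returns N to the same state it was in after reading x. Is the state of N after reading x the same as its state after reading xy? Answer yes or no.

Run of N on the first 8 characters of w = b b a b a a b a:
  step 0: 0  (start)
  step 1: 0  (read b: 0→0)
  step 2: 0  (read b: 0→0)
  step 3: 1  (read a: 0→1)
  step 4: 3  (read b: 1→3)
  step 5: 1  (read a: 3→1)
  step 6: 2  (read a: 1→2)
  step 7: 2  (read b: 2→2)
  step 8: 0  (read a: 2→0)

After x (step 7): 2. After xy (step 8): 0.
They differ (2 ≠ 0), so y is not a cycle from the state after x; this split is not the one the pumping-lemma construction produces, and pumping y need not keep the string in L(N).

no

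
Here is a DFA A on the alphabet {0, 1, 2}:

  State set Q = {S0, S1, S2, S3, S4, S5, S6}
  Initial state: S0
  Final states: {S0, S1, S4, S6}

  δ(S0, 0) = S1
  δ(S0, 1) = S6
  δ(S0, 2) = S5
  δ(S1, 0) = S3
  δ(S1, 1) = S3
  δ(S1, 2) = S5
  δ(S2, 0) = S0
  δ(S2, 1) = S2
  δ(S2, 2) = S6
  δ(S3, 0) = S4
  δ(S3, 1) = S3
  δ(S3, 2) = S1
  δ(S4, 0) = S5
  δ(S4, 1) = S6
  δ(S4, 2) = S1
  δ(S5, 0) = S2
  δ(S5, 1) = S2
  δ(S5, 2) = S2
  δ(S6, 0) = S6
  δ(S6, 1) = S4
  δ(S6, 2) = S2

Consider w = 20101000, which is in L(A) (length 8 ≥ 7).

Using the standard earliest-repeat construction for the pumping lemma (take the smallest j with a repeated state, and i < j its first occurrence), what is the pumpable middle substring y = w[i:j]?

Run of A on w = 2 0 1 0 1 0 0 0:
  step 0: S0  (start)
  step 1: S5  (read 2: S0→S5)
  step 2: S2  (read 0: S5→S2)
  step 3: S2  (read 1: S2→S2)   ← first repeat (S2 seen earlier)
  step 4: S0  (read 0: S2→S0)
  step 5: S6  (read 1: S0→S6)
  step 6: S6  (read 0: S6→S6)
  step 7: S6  (read 0: S6→S6)
  step 8: S6  (read 0: S6→S6)

So i = 2, j = 3, giving x = w[0:2] = 20, y = w[2:3] = 1, z = w[3:8] = 01000.
Check: |xy| = 3 ≤ 7 and |y| = 1 ≥ 1. Reading y takes A from S2 back to S2, so every xyⁱz is accepted.
Since A has 7 states, any run of length ≥ 7 visits 7+1 states, so by pigeonhole some state repeats within the first 7 steps — that repeat gives the pumpable loop.

1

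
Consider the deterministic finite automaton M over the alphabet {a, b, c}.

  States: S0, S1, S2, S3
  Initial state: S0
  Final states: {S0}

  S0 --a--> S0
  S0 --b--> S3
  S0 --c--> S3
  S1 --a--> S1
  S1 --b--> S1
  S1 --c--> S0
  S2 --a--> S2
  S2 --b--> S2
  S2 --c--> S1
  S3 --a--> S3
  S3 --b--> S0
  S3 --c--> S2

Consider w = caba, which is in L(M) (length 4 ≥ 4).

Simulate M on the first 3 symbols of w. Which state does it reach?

S0

State sequence: S0 -c-> S3 -a-> S3 -b-> S0

After reading 3 characters, M is in state S0.
(This kind of state-tracing is the core of the pumping-lemma construction: with 4 states, pigeonhole forces a repeat within the first 4 steps.)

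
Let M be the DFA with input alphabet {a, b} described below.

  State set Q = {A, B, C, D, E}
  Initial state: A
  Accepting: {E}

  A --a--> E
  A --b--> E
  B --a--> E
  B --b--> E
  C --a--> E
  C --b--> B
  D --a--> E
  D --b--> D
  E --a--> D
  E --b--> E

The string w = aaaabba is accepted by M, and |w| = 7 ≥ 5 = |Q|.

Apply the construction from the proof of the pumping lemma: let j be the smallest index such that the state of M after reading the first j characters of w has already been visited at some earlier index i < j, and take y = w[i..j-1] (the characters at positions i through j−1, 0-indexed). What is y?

State sequence: A -a-> E -a-> D -a-> E -a-> D -b-> D -b-> D -a-> E
First repeat at step 3: E was already visited.

So i = 1, j = 3, giving x = w[0:1] = a, y = w[1:3] = aa, z = w[3:7] = abba.
Check: |xy| = 3 ≤ 5 and |y| = 2 ≥ 1. Reading y takes M from E back to E, so every xyⁱz is accepted.
Pumping length from the standard proof: p = 5 (the number of states). The repeated state found above gives |xy| = j ≤ 5 and |y| = j − i ≥ 1.

aa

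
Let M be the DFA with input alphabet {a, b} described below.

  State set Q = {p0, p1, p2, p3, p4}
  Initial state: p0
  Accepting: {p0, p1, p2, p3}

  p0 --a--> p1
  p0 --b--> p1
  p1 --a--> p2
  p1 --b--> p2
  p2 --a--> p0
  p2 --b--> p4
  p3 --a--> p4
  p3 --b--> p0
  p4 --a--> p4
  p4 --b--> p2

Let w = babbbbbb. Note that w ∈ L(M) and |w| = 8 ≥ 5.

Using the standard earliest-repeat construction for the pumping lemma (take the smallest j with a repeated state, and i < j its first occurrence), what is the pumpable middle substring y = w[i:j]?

State sequence: p0 -b-> p1 -a-> p2 -b-> p4 -b-> p2 -b-> p4 -b-> p2 -b-> p4 -b-> p2
First repeat at step 4: p2 was already visited.

So i = 2, j = 4, giving x = w[0:2] = ba, y = w[2:4] = bb, z = w[4:8] = bbbb.
Check: |xy| = 4 ≤ 5 and |y| = 2 ≥ 1. Reading y takes M from p2 back to p2, so every xyⁱz is accepted.
Since M has 5 states, any run of length ≥ 5 visits 5+1 states, so by pigeonhole some state repeats within the first 5 steps — that repeat gives the pumpable loop.

bb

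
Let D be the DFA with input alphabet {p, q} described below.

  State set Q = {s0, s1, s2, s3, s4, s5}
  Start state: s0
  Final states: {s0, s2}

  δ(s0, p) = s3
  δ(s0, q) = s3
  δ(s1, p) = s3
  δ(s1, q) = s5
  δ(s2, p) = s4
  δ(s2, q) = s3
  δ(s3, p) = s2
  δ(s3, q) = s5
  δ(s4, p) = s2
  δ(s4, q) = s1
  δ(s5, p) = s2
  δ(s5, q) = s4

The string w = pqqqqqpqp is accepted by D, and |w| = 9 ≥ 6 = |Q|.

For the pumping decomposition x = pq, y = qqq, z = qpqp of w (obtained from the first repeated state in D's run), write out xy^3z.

xy^3z = pq·qqq·qqq·qqq·qpqp = pqqqqqqqqqqqpqp.
Reading y = qqq takes D from s5 back to s5, so after x·y·y·y the machine is still in s5, and z then leads to the accepting state s2. Hence pqqqqqqqqqqqpqp ∈ L(D).

pqqqqqqqqqqqpqp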